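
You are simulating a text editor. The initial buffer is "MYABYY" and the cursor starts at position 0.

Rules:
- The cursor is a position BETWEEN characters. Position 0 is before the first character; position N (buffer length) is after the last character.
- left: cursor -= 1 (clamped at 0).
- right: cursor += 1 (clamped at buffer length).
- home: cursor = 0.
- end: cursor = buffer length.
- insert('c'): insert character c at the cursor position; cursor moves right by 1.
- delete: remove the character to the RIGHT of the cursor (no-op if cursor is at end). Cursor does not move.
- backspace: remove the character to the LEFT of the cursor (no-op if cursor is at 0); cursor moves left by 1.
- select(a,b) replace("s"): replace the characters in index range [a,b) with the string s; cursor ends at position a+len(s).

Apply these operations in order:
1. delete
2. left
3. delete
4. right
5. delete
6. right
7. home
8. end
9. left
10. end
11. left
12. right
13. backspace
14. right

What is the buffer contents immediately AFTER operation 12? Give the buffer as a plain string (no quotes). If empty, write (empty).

Answer: AYY

Derivation:
After op 1 (delete): buf='YABYY' cursor=0
After op 2 (left): buf='YABYY' cursor=0
After op 3 (delete): buf='ABYY' cursor=0
After op 4 (right): buf='ABYY' cursor=1
After op 5 (delete): buf='AYY' cursor=1
After op 6 (right): buf='AYY' cursor=2
After op 7 (home): buf='AYY' cursor=0
After op 8 (end): buf='AYY' cursor=3
After op 9 (left): buf='AYY' cursor=2
After op 10 (end): buf='AYY' cursor=3
After op 11 (left): buf='AYY' cursor=2
After op 12 (right): buf='AYY' cursor=3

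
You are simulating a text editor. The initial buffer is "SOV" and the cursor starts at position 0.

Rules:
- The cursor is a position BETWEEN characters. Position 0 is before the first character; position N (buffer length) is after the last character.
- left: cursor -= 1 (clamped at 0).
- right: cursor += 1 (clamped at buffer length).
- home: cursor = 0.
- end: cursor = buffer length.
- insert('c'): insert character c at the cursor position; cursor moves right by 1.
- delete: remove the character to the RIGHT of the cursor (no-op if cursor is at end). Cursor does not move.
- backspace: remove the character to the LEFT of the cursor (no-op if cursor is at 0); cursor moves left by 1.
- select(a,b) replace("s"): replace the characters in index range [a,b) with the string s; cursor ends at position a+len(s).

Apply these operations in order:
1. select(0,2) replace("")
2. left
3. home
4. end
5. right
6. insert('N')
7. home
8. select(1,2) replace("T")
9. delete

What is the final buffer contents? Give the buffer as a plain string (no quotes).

After op 1 (select(0,2) replace("")): buf='V' cursor=0
After op 2 (left): buf='V' cursor=0
After op 3 (home): buf='V' cursor=0
After op 4 (end): buf='V' cursor=1
After op 5 (right): buf='V' cursor=1
After op 6 (insert('N')): buf='VN' cursor=2
After op 7 (home): buf='VN' cursor=0
After op 8 (select(1,2) replace("T")): buf='VT' cursor=2
After op 9 (delete): buf='VT' cursor=2

Answer: VT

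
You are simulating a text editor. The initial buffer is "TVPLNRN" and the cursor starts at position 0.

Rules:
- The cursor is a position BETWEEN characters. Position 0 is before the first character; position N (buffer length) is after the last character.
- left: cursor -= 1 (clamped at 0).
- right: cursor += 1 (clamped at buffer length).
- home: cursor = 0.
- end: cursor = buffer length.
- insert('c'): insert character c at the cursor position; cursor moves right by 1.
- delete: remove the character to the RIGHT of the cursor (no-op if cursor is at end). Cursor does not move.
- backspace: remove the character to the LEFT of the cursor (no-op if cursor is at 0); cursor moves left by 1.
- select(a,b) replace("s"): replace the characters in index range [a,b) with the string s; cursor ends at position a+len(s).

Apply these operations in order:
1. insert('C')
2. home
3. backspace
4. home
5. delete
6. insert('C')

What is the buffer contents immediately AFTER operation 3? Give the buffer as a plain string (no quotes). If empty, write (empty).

After op 1 (insert('C')): buf='CTVPLNRN' cursor=1
After op 2 (home): buf='CTVPLNRN' cursor=0
After op 3 (backspace): buf='CTVPLNRN' cursor=0

Answer: CTVPLNRN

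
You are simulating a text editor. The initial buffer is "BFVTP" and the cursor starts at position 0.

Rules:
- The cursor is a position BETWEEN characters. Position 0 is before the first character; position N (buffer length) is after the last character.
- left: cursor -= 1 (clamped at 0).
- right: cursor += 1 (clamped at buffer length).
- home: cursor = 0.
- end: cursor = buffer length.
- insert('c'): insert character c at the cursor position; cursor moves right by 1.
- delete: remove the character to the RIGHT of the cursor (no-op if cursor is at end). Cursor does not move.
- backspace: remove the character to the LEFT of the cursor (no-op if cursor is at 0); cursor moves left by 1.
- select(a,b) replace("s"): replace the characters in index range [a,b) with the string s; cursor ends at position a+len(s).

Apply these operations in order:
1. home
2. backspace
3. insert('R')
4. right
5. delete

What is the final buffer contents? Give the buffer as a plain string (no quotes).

Answer: RBVTP

Derivation:
After op 1 (home): buf='BFVTP' cursor=0
After op 2 (backspace): buf='BFVTP' cursor=0
After op 3 (insert('R')): buf='RBFVTP' cursor=1
After op 4 (right): buf='RBFVTP' cursor=2
After op 5 (delete): buf='RBVTP' cursor=2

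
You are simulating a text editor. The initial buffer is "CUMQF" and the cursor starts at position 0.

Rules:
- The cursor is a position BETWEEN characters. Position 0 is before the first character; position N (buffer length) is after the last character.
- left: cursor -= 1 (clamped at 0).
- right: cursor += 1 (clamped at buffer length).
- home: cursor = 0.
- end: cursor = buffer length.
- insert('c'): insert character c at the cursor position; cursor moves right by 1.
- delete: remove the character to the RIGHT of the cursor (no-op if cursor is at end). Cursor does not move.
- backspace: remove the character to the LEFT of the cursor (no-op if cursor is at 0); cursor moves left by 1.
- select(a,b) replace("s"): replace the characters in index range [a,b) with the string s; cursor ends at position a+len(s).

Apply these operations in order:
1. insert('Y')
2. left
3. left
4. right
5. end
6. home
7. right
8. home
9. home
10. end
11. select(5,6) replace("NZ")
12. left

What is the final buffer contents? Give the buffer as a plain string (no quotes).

After op 1 (insert('Y')): buf='YCUMQF' cursor=1
After op 2 (left): buf='YCUMQF' cursor=0
After op 3 (left): buf='YCUMQF' cursor=0
After op 4 (right): buf='YCUMQF' cursor=1
After op 5 (end): buf='YCUMQF' cursor=6
After op 6 (home): buf='YCUMQF' cursor=0
After op 7 (right): buf='YCUMQF' cursor=1
After op 8 (home): buf='YCUMQF' cursor=0
After op 9 (home): buf='YCUMQF' cursor=0
After op 10 (end): buf='YCUMQF' cursor=6
After op 11 (select(5,6) replace("NZ")): buf='YCUMQNZ' cursor=7
After op 12 (left): buf='YCUMQNZ' cursor=6

Answer: YCUMQNZ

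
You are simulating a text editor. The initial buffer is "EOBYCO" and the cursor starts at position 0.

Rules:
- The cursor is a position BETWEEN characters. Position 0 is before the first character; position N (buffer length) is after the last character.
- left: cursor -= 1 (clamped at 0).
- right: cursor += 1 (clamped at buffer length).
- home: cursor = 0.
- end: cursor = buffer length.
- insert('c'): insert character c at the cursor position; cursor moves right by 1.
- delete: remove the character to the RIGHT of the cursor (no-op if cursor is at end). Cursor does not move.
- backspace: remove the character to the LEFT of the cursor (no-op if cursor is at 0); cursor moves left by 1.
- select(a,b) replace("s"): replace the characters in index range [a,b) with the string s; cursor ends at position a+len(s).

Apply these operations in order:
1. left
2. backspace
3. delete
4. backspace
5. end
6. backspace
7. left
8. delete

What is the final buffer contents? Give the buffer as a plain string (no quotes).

Answer: OBY

Derivation:
After op 1 (left): buf='EOBYCO' cursor=0
After op 2 (backspace): buf='EOBYCO' cursor=0
After op 3 (delete): buf='OBYCO' cursor=0
After op 4 (backspace): buf='OBYCO' cursor=0
After op 5 (end): buf='OBYCO' cursor=5
After op 6 (backspace): buf='OBYC' cursor=4
After op 7 (left): buf='OBYC' cursor=3
After op 8 (delete): buf='OBY' cursor=3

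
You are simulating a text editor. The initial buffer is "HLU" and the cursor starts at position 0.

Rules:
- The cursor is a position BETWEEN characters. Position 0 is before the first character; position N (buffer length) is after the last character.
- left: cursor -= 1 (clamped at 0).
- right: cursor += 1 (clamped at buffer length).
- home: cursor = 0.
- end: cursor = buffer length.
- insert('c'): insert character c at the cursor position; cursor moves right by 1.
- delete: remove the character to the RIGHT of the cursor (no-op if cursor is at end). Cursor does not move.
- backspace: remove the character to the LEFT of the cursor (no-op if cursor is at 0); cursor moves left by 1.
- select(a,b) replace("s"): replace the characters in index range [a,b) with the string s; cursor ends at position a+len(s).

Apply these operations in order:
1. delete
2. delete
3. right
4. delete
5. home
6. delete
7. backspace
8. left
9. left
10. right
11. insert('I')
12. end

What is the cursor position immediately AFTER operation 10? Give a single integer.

After op 1 (delete): buf='LU' cursor=0
After op 2 (delete): buf='U' cursor=0
After op 3 (right): buf='U' cursor=1
After op 4 (delete): buf='U' cursor=1
After op 5 (home): buf='U' cursor=0
After op 6 (delete): buf='(empty)' cursor=0
After op 7 (backspace): buf='(empty)' cursor=0
After op 8 (left): buf='(empty)' cursor=0
After op 9 (left): buf='(empty)' cursor=0
After op 10 (right): buf='(empty)' cursor=0

Answer: 0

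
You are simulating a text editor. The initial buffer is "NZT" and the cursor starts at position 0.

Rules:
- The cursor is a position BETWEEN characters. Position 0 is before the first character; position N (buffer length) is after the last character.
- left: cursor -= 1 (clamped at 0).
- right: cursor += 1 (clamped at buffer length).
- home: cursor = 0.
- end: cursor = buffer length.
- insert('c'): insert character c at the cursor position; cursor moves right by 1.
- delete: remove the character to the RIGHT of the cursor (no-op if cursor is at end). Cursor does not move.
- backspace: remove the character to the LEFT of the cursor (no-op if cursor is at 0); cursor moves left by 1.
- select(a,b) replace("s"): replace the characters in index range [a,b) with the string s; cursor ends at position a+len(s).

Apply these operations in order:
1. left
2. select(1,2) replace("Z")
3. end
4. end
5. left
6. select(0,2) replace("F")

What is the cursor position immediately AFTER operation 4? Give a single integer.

Answer: 3

Derivation:
After op 1 (left): buf='NZT' cursor=0
After op 2 (select(1,2) replace("Z")): buf='NZT' cursor=2
After op 3 (end): buf='NZT' cursor=3
After op 4 (end): buf='NZT' cursor=3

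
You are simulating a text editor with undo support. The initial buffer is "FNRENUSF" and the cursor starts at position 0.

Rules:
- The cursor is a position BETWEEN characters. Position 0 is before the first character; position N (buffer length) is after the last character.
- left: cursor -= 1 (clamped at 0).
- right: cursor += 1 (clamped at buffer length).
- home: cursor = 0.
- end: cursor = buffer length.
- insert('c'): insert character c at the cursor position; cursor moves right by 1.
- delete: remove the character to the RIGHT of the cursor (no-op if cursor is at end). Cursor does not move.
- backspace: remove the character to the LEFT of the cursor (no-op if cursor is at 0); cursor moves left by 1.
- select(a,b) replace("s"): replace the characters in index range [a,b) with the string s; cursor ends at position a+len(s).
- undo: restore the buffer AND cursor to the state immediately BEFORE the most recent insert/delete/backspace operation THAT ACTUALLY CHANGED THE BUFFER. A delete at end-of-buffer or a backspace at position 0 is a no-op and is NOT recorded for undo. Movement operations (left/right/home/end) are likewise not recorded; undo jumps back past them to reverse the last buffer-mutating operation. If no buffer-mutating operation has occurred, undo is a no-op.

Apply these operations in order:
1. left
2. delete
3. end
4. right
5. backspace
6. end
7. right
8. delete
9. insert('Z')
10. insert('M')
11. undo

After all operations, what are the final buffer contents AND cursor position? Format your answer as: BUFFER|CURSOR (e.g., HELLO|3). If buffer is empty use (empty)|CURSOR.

Answer: NRENUSZ|7

Derivation:
After op 1 (left): buf='FNRENUSF' cursor=0
After op 2 (delete): buf='NRENUSF' cursor=0
After op 3 (end): buf='NRENUSF' cursor=7
After op 4 (right): buf='NRENUSF' cursor=7
After op 5 (backspace): buf='NRENUS' cursor=6
After op 6 (end): buf='NRENUS' cursor=6
After op 7 (right): buf='NRENUS' cursor=6
After op 8 (delete): buf='NRENUS' cursor=6
After op 9 (insert('Z')): buf='NRENUSZ' cursor=7
After op 10 (insert('M')): buf='NRENUSZM' cursor=8
After op 11 (undo): buf='NRENUSZ' cursor=7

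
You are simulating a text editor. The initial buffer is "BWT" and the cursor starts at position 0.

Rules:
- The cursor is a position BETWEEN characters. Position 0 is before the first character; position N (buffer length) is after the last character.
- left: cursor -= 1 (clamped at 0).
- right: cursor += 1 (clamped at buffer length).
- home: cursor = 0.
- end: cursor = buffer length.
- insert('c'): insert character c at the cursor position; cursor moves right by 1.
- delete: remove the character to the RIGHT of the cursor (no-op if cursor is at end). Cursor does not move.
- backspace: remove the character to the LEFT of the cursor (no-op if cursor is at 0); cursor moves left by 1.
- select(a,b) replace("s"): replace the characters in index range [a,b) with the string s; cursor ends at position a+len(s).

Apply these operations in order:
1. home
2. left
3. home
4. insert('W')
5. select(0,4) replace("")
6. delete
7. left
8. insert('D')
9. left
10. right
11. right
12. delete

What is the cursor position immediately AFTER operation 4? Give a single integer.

After op 1 (home): buf='BWT' cursor=0
After op 2 (left): buf='BWT' cursor=0
After op 3 (home): buf='BWT' cursor=0
After op 4 (insert('W')): buf='WBWT' cursor=1

Answer: 1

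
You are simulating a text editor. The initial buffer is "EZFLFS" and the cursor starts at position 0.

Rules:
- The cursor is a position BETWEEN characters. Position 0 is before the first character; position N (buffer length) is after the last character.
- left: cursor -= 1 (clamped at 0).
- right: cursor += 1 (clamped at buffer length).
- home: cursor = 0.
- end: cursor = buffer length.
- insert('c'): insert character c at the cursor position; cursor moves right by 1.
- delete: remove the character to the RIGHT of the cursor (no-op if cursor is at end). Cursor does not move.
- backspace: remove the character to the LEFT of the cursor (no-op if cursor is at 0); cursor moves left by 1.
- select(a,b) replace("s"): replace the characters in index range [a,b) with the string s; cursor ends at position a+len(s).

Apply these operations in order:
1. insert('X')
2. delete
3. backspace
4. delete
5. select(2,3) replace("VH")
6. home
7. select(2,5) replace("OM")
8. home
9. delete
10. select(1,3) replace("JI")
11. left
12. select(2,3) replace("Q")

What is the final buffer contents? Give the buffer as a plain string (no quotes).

Answer: LJQ

Derivation:
After op 1 (insert('X')): buf='XEZFLFS' cursor=1
After op 2 (delete): buf='XZFLFS' cursor=1
After op 3 (backspace): buf='ZFLFS' cursor=0
After op 4 (delete): buf='FLFS' cursor=0
After op 5 (select(2,3) replace("VH")): buf='FLVHS' cursor=4
After op 6 (home): buf='FLVHS' cursor=0
After op 7 (select(2,5) replace("OM")): buf='FLOM' cursor=4
After op 8 (home): buf='FLOM' cursor=0
After op 9 (delete): buf='LOM' cursor=0
After op 10 (select(1,3) replace("JI")): buf='LJI' cursor=3
After op 11 (left): buf='LJI' cursor=2
After op 12 (select(2,3) replace("Q")): buf='LJQ' cursor=3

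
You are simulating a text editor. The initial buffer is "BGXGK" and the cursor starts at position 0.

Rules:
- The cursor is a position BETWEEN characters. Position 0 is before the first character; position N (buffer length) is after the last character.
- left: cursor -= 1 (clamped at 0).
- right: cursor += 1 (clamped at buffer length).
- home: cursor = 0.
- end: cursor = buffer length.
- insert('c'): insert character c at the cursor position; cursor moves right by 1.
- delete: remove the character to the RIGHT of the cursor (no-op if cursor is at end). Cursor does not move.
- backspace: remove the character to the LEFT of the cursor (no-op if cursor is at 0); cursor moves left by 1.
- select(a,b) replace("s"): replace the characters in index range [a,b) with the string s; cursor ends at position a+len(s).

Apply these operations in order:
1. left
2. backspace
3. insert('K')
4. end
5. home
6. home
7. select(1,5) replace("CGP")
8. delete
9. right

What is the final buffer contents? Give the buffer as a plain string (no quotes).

After op 1 (left): buf='BGXGK' cursor=0
After op 2 (backspace): buf='BGXGK' cursor=0
After op 3 (insert('K')): buf='KBGXGK' cursor=1
After op 4 (end): buf='KBGXGK' cursor=6
After op 5 (home): buf='KBGXGK' cursor=0
After op 6 (home): buf='KBGXGK' cursor=0
After op 7 (select(1,5) replace("CGP")): buf='KCGPK' cursor=4
After op 8 (delete): buf='KCGP' cursor=4
After op 9 (right): buf='KCGP' cursor=4

Answer: KCGP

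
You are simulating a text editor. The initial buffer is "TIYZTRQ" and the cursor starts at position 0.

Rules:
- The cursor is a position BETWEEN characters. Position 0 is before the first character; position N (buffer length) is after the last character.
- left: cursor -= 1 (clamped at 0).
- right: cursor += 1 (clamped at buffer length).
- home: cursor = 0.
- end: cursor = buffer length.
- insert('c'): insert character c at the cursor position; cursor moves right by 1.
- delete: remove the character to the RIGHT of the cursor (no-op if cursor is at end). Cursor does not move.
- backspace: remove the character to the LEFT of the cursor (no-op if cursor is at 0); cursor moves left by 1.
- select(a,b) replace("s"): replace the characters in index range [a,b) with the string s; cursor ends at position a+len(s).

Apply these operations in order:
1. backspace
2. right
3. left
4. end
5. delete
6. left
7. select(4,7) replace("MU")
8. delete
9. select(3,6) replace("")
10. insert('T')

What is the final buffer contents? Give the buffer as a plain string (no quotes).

After op 1 (backspace): buf='TIYZTRQ' cursor=0
After op 2 (right): buf='TIYZTRQ' cursor=1
After op 3 (left): buf='TIYZTRQ' cursor=0
After op 4 (end): buf='TIYZTRQ' cursor=7
After op 5 (delete): buf='TIYZTRQ' cursor=7
After op 6 (left): buf='TIYZTRQ' cursor=6
After op 7 (select(4,7) replace("MU")): buf='TIYZMU' cursor=6
After op 8 (delete): buf='TIYZMU' cursor=6
After op 9 (select(3,6) replace("")): buf='TIY' cursor=3
After op 10 (insert('T')): buf='TIYT' cursor=4

Answer: TIYT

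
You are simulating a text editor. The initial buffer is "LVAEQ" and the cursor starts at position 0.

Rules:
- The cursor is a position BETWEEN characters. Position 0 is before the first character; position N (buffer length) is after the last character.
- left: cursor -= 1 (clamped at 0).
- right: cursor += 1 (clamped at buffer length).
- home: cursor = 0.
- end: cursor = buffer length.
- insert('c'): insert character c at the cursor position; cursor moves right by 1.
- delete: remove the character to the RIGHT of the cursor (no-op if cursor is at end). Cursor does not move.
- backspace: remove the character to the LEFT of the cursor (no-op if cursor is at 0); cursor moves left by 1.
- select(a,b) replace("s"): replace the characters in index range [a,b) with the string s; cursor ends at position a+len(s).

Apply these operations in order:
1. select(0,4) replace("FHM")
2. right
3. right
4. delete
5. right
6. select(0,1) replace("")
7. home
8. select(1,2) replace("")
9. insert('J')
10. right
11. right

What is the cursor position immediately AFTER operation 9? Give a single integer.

Answer: 2

Derivation:
After op 1 (select(0,4) replace("FHM")): buf='FHMQ' cursor=3
After op 2 (right): buf='FHMQ' cursor=4
After op 3 (right): buf='FHMQ' cursor=4
After op 4 (delete): buf='FHMQ' cursor=4
After op 5 (right): buf='FHMQ' cursor=4
After op 6 (select(0,1) replace("")): buf='HMQ' cursor=0
After op 7 (home): buf='HMQ' cursor=0
After op 8 (select(1,2) replace("")): buf='HQ' cursor=1
After op 9 (insert('J')): buf='HJQ' cursor=2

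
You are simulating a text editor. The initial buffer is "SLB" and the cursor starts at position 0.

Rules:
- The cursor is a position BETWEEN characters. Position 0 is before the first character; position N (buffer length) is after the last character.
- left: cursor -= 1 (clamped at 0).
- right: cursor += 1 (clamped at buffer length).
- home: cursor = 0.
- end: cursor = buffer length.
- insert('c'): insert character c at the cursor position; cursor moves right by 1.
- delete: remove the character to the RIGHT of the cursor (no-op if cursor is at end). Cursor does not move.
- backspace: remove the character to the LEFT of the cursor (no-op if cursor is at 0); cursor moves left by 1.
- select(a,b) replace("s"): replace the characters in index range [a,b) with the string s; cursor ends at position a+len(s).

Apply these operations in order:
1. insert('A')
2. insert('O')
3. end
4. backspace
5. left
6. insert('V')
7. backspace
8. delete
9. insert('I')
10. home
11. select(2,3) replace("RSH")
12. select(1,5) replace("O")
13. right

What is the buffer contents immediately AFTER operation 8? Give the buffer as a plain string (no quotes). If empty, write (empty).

After op 1 (insert('A')): buf='ASLB' cursor=1
After op 2 (insert('O')): buf='AOSLB' cursor=2
After op 3 (end): buf='AOSLB' cursor=5
After op 4 (backspace): buf='AOSL' cursor=4
After op 5 (left): buf='AOSL' cursor=3
After op 6 (insert('V')): buf='AOSVL' cursor=4
After op 7 (backspace): buf='AOSL' cursor=3
After op 8 (delete): buf='AOS' cursor=3

Answer: AOS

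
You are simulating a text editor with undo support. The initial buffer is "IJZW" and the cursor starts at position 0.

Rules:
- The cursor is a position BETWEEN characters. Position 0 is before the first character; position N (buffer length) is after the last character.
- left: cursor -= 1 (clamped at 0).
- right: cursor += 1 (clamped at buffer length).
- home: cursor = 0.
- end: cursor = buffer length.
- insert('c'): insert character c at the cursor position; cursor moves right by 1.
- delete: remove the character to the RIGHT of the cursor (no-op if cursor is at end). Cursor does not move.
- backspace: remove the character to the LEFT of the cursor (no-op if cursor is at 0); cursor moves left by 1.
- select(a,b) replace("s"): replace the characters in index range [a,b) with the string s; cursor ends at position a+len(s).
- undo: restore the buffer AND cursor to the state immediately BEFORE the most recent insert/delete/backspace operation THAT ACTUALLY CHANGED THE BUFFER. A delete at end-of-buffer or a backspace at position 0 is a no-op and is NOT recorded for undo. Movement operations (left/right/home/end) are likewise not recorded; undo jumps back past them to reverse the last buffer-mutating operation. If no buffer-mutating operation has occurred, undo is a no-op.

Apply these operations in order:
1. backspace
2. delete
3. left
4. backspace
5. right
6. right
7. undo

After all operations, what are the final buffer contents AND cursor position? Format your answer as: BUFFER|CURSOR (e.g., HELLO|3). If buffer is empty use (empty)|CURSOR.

After op 1 (backspace): buf='IJZW' cursor=0
After op 2 (delete): buf='JZW' cursor=0
After op 3 (left): buf='JZW' cursor=0
After op 4 (backspace): buf='JZW' cursor=0
After op 5 (right): buf='JZW' cursor=1
After op 6 (right): buf='JZW' cursor=2
After op 7 (undo): buf='IJZW' cursor=0

Answer: IJZW|0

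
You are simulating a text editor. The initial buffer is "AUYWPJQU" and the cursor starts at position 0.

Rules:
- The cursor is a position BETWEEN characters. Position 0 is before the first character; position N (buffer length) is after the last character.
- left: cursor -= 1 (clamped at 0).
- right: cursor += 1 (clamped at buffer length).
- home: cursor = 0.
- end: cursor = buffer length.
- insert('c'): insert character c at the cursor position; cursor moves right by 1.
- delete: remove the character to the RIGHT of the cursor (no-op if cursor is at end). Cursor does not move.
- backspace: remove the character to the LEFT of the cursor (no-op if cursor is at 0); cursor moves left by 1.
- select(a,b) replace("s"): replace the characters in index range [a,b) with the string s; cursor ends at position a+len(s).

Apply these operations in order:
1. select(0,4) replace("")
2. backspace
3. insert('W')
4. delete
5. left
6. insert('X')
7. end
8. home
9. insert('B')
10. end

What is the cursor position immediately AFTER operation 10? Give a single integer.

After op 1 (select(0,4) replace("")): buf='PJQU' cursor=0
After op 2 (backspace): buf='PJQU' cursor=0
After op 3 (insert('W')): buf='WPJQU' cursor=1
After op 4 (delete): buf='WJQU' cursor=1
After op 5 (left): buf='WJQU' cursor=0
After op 6 (insert('X')): buf='XWJQU' cursor=1
After op 7 (end): buf='XWJQU' cursor=5
After op 8 (home): buf='XWJQU' cursor=0
After op 9 (insert('B')): buf='BXWJQU' cursor=1
After op 10 (end): buf='BXWJQU' cursor=6

Answer: 6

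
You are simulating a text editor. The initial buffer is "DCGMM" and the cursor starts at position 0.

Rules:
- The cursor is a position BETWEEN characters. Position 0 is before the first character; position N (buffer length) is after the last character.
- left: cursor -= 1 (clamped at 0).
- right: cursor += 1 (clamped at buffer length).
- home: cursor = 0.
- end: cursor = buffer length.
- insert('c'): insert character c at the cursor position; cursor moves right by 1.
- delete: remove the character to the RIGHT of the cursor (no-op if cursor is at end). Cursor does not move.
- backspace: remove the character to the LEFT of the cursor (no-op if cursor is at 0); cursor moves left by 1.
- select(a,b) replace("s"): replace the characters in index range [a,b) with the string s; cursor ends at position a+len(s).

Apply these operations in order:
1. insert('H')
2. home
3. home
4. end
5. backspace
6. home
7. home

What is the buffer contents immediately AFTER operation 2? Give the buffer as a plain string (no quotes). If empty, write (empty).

Answer: HDCGMM

Derivation:
After op 1 (insert('H')): buf='HDCGMM' cursor=1
After op 2 (home): buf='HDCGMM' cursor=0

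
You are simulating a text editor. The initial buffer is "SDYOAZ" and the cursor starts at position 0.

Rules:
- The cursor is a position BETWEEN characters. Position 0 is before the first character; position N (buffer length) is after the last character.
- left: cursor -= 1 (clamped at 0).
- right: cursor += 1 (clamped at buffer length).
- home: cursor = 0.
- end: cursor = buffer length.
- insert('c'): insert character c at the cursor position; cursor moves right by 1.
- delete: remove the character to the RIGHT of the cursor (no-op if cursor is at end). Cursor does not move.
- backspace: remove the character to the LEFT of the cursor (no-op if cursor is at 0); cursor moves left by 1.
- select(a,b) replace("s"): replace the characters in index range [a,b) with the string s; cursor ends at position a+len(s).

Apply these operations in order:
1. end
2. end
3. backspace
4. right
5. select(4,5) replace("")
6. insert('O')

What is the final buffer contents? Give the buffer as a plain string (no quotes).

After op 1 (end): buf='SDYOAZ' cursor=6
After op 2 (end): buf='SDYOAZ' cursor=6
After op 3 (backspace): buf='SDYOA' cursor=5
After op 4 (right): buf='SDYOA' cursor=5
After op 5 (select(4,5) replace("")): buf='SDYO' cursor=4
After op 6 (insert('O')): buf='SDYOO' cursor=5

Answer: SDYOO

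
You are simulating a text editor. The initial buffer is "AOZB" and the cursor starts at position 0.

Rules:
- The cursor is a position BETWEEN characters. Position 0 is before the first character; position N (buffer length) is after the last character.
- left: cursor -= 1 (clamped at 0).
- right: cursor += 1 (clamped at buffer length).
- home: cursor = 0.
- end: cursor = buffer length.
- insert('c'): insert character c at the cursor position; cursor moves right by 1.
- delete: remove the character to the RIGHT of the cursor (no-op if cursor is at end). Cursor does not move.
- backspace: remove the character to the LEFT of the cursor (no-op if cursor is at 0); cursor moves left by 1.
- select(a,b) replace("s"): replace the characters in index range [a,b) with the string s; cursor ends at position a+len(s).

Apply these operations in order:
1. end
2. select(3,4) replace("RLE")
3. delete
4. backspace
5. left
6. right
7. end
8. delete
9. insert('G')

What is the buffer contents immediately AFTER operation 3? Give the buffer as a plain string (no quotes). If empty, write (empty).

Answer: AOZRLE

Derivation:
After op 1 (end): buf='AOZB' cursor=4
After op 2 (select(3,4) replace("RLE")): buf='AOZRLE' cursor=6
After op 3 (delete): buf='AOZRLE' cursor=6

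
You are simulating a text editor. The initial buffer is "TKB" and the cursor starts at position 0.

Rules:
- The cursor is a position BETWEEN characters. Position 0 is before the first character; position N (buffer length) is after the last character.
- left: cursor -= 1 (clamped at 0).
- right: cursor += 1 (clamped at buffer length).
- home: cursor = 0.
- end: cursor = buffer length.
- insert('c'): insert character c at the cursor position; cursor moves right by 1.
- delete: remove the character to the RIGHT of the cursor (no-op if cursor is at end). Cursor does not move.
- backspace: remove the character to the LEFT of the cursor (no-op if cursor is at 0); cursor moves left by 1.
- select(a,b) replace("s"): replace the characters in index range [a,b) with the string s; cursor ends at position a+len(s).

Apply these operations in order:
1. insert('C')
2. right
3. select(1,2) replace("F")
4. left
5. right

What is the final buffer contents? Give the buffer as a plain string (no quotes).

Answer: CFKB

Derivation:
After op 1 (insert('C')): buf='CTKB' cursor=1
After op 2 (right): buf='CTKB' cursor=2
After op 3 (select(1,2) replace("F")): buf='CFKB' cursor=2
After op 4 (left): buf='CFKB' cursor=1
After op 5 (right): buf='CFKB' cursor=2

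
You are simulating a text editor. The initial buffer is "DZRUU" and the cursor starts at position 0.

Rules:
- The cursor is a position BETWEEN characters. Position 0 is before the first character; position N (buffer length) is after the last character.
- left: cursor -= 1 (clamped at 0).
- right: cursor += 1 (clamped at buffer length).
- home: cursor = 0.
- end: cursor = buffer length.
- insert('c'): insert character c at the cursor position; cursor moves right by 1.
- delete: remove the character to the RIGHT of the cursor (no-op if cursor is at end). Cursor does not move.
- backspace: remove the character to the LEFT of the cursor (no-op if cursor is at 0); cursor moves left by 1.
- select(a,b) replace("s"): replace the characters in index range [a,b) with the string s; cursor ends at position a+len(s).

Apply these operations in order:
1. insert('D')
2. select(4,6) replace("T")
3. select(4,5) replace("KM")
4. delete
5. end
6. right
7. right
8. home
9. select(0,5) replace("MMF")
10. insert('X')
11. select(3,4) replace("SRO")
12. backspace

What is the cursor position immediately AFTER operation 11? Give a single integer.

Answer: 6

Derivation:
After op 1 (insert('D')): buf='DDZRUU' cursor=1
After op 2 (select(4,6) replace("T")): buf='DDZRT' cursor=5
After op 3 (select(4,5) replace("KM")): buf='DDZRKM' cursor=6
After op 4 (delete): buf='DDZRKM' cursor=6
After op 5 (end): buf='DDZRKM' cursor=6
After op 6 (right): buf='DDZRKM' cursor=6
After op 7 (right): buf='DDZRKM' cursor=6
After op 8 (home): buf='DDZRKM' cursor=0
After op 9 (select(0,5) replace("MMF")): buf='MMFM' cursor=3
After op 10 (insert('X')): buf='MMFXM' cursor=4
After op 11 (select(3,4) replace("SRO")): buf='MMFSROM' cursor=6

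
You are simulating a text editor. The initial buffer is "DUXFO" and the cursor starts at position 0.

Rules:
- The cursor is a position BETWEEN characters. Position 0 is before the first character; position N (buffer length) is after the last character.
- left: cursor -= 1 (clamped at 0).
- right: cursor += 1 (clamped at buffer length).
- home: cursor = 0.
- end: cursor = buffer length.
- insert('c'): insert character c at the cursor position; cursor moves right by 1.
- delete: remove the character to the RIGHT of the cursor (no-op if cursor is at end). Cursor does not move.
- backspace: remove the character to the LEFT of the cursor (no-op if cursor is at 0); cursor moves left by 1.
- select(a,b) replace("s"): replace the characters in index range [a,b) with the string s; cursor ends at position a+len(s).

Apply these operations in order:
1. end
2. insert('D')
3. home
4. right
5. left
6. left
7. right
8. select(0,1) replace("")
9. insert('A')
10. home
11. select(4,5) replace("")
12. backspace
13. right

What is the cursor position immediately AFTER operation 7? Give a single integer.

Answer: 1

Derivation:
After op 1 (end): buf='DUXFO' cursor=5
After op 2 (insert('D')): buf='DUXFOD' cursor=6
After op 3 (home): buf='DUXFOD' cursor=0
After op 4 (right): buf='DUXFOD' cursor=1
After op 5 (left): buf='DUXFOD' cursor=0
After op 6 (left): buf='DUXFOD' cursor=0
After op 7 (right): buf='DUXFOD' cursor=1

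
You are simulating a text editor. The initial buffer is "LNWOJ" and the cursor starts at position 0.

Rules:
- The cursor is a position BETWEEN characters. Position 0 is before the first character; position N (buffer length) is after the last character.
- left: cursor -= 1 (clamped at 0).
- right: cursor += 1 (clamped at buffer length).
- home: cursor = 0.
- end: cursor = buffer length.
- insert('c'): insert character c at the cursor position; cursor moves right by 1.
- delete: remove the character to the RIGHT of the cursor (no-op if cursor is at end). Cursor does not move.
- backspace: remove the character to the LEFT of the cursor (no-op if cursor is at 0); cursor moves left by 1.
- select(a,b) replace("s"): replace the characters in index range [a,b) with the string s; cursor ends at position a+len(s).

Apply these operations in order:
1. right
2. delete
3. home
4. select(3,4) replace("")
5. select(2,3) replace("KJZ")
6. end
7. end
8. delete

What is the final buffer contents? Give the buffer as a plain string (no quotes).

After op 1 (right): buf='LNWOJ' cursor=1
After op 2 (delete): buf='LWOJ' cursor=1
After op 3 (home): buf='LWOJ' cursor=0
After op 4 (select(3,4) replace("")): buf='LWO' cursor=3
After op 5 (select(2,3) replace("KJZ")): buf='LWKJZ' cursor=5
After op 6 (end): buf='LWKJZ' cursor=5
After op 7 (end): buf='LWKJZ' cursor=5
After op 8 (delete): buf='LWKJZ' cursor=5

Answer: LWKJZ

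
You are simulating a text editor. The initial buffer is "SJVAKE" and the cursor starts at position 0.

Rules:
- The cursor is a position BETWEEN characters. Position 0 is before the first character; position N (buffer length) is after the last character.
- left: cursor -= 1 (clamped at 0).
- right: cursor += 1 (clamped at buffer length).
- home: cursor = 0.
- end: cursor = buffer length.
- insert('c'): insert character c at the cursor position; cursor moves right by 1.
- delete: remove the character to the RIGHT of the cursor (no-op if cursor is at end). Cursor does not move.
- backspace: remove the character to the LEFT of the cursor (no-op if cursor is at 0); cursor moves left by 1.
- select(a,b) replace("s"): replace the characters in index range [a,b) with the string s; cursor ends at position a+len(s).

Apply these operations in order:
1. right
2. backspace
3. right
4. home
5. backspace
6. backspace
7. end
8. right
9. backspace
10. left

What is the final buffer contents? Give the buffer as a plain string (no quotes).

After op 1 (right): buf='SJVAKE' cursor=1
After op 2 (backspace): buf='JVAKE' cursor=0
After op 3 (right): buf='JVAKE' cursor=1
After op 4 (home): buf='JVAKE' cursor=0
After op 5 (backspace): buf='JVAKE' cursor=0
After op 6 (backspace): buf='JVAKE' cursor=0
After op 7 (end): buf='JVAKE' cursor=5
After op 8 (right): buf='JVAKE' cursor=5
After op 9 (backspace): buf='JVAK' cursor=4
After op 10 (left): buf='JVAK' cursor=3

Answer: JVAK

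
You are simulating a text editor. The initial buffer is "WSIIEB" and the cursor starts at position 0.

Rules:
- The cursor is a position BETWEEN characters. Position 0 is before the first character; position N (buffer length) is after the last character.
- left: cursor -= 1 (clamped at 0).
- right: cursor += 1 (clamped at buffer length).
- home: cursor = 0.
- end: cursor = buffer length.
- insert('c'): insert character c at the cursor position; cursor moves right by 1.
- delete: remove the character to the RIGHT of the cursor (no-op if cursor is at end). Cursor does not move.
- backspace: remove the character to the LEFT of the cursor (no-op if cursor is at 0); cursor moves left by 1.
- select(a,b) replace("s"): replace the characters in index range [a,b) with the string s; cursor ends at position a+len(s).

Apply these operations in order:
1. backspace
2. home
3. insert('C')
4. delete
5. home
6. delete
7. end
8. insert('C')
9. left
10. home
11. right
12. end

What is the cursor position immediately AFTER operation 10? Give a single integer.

Answer: 0

Derivation:
After op 1 (backspace): buf='WSIIEB' cursor=0
After op 2 (home): buf='WSIIEB' cursor=0
After op 3 (insert('C')): buf='CWSIIEB' cursor=1
After op 4 (delete): buf='CSIIEB' cursor=1
After op 5 (home): buf='CSIIEB' cursor=0
After op 6 (delete): buf='SIIEB' cursor=0
After op 7 (end): buf='SIIEB' cursor=5
After op 8 (insert('C')): buf='SIIEBC' cursor=6
After op 9 (left): buf='SIIEBC' cursor=5
After op 10 (home): buf='SIIEBC' cursor=0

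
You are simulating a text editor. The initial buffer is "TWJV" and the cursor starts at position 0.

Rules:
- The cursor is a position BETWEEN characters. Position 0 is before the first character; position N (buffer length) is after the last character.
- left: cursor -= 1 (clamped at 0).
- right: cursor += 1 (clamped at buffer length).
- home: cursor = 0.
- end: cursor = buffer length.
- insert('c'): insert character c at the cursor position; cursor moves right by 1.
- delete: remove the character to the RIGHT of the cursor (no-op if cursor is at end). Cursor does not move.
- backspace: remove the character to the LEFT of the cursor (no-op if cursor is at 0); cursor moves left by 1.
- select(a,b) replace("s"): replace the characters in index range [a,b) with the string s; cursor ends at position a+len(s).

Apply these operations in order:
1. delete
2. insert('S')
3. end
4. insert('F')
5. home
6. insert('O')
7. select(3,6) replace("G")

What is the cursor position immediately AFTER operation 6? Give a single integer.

After op 1 (delete): buf='WJV' cursor=0
After op 2 (insert('S')): buf='SWJV' cursor=1
After op 3 (end): buf='SWJV' cursor=4
After op 4 (insert('F')): buf='SWJVF' cursor=5
After op 5 (home): buf='SWJVF' cursor=0
After op 6 (insert('O')): buf='OSWJVF' cursor=1

Answer: 1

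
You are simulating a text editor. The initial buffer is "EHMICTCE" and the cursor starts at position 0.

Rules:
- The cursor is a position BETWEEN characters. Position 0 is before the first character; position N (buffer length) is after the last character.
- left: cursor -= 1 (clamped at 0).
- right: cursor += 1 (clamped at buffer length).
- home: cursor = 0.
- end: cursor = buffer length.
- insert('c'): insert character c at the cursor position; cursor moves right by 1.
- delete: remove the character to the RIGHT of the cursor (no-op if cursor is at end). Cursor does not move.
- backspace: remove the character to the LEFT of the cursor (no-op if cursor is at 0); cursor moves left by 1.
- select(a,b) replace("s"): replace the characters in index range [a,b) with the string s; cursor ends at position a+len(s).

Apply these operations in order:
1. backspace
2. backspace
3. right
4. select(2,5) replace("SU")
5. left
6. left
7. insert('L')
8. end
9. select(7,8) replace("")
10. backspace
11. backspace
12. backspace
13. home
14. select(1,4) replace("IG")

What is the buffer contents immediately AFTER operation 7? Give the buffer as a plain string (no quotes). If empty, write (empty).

Answer: EHLSUTCE

Derivation:
After op 1 (backspace): buf='EHMICTCE' cursor=0
After op 2 (backspace): buf='EHMICTCE' cursor=0
After op 3 (right): buf='EHMICTCE' cursor=1
After op 4 (select(2,5) replace("SU")): buf='EHSUTCE' cursor=4
After op 5 (left): buf='EHSUTCE' cursor=3
After op 6 (left): buf='EHSUTCE' cursor=2
After op 7 (insert('L')): buf='EHLSUTCE' cursor=3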